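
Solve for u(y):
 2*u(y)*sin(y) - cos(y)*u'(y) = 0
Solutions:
 u(y) = C1/cos(y)^2


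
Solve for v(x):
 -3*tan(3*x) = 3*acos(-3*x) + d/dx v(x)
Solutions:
 v(x) = C1 - 3*x*acos(-3*x) - sqrt(1 - 9*x^2) + log(cos(3*x))


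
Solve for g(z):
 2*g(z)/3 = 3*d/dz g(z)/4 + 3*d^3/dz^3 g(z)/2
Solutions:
 g(z) = C1*exp(6^(1/3)*z*(-(8 + sqrt(70))^(1/3) + 6^(1/3)/(8 + sqrt(70))^(1/3))/12)*sin(2^(1/3)*3^(1/6)*z*(3*2^(1/3)/(8 + sqrt(70))^(1/3) + 3^(2/3)*(8 + sqrt(70))^(1/3))/12) + C2*exp(6^(1/3)*z*(-(8 + sqrt(70))^(1/3) + 6^(1/3)/(8 + sqrt(70))^(1/3))/12)*cos(2^(1/3)*3^(1/6)*z*(3*2^(1/3)/(8 + sqrt(70))^(1/3) + 3^(2/3)*(8 + sqrt(70))^(1/3))/12) + C3*exp(-6^(1/3)*z*(-(8 + sqrt(70))^(1/3) + 6^(1/3)/(8 + sqrt(70))^(1/3))/6)


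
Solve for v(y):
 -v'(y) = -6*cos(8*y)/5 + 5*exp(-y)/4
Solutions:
 v(y) = C1 + 3*sin(8*y)/20 + 5*exp(-y)/4


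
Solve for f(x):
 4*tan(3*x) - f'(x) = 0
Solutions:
 f(x) = C1 - 4*log(cos(3*x))/3


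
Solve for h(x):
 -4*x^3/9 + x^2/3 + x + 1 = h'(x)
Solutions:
 h(x) = C1 - x^4/9 + x^3/9 + x^2/2 + x


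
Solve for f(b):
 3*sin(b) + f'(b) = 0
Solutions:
 f(b) = C1 + 3*cos(b)


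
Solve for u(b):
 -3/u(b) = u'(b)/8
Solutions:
 u(b) = -sqrt(C1 - 48*b)
 u(b) = sqrt(C1 - 48*b)


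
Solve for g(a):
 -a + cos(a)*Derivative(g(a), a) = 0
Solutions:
 g(a) = C1 + Integral(a/cos(a), a)


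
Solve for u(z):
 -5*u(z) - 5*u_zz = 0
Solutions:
 u(z) = C1*sin(z) + C2*cos(z)


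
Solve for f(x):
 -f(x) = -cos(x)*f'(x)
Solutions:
 f(x) = C1*sqrt(sin(x) + 1)/sqrt(sin(x) - 1)


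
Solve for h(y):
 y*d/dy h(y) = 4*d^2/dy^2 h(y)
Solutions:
 h(y) = C1 + C2*erfi(sqrt(2)*y/4)


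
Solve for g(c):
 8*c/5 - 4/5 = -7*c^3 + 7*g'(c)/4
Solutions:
 g(c) = C1 + c^4 + 16*c^2/35 - 16*c/35


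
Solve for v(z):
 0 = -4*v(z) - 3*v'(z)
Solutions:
 v(z) = C1*exp(-4*z/3)


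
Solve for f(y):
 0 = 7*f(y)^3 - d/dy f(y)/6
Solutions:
 f(y) = -sqrt(2)*sqrt(-1/(C1 + 42*y))/2
 f(y) = sqrt(2)*sqrt(-1/(C1 + 42*y))/2


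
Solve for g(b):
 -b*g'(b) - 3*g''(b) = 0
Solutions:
 g(b) = C1 + C2*erf(sqrt(6)*b/6)


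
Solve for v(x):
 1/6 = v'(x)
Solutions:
 v(x) = C1 + x/6


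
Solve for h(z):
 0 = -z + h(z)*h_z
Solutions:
 h(z) = -sqrt(C1 + z^2)
 h(z) = sqrt(C1 + z^2)


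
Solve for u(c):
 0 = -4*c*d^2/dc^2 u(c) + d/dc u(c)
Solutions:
 u(c) = C1 + C2*c^(5/4)


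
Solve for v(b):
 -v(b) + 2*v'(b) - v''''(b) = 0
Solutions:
 v(b) = C1*exp(b*(-(17 + 3*sqrt(33))^(1/3) - 2 + 2/(17 + 3*sqrt(33))^(1/3))/6)*sin(sqrt(3)*b*(2/(17 + 3*sqrt(33))^(1/3) + (17 + 3*sqrt(33))^(1/3))/6) + C2*exp(b*(-(17 + 3*sqrt(33))^(1/3) - 2 + 2/(17 + 3*sqrt(33))^(1/3))/6)*cos(sqrt(3)*b*(2/(17 + 3*sqrt(33))^(1/3) + (17 + 3*sqrt(33))^(1/3))/6) + C3*exp(b) + C4*exp(b*(-1 - 2/(17 + 3*sqrt(33))^(1/3) + (17 + 3*sqrt(33))^(1/3))/3)


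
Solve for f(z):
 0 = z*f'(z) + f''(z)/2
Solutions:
 f(z) = C1 + C2*erf(z)


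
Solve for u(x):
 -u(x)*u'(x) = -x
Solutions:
 u(x) = -sqrt(C1 + x^2)
 u(x) = sqrt(C1 + x^2)


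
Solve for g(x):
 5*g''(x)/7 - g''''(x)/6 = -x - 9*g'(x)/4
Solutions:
 g(x) = C1 + C2*exp(-14^(1/3)*x*(20*14^(1/3)/(sqrt(1638329) + 1323)^(1/3) + (sqrt(1638329) + 1323)^(1/3))/28)*sin(14^(1/3)*sqrt(3)*x*(-(sqrt(1638329) + 1323)^(1/3) + 20*14^(1/3)/(sqrt(1638329) + 1323)^(1/3))/28) + C3*exp(-14^(1/3)*x*(20*14^(1/3)/(sqrt(1638329) + 1323)^(1/3) + (sqrt(1638329) + 1323)^(1/3))/28)*cos(14^(1/3)*sqrt(3)*x*(-(sqrt(1638329) + 1323)^(1/3) + 20*14^(1/3)/(sqrt(1638329) + 1323)^(1/3))/28) + C4*exp(14^(1/3)*x*(20*14^(1/3)/(sqrt(1638329) + 1323)^(1/3) + (sqrt(1638329) + 1323)^(1/3))/14) - 2*x^2/9 + 80*x/567


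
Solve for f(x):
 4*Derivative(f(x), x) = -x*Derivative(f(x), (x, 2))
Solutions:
 f(x) = C1 + C2/x^3


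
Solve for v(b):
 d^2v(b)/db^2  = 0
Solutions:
 v(b) = C1 + C2*b


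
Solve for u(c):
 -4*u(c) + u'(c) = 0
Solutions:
 u(c) = C1*exp(4*c)


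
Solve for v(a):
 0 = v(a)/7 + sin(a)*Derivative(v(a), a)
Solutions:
 v(a) = C1*(cos(a) + 1)^(1/14)/(cos(a) - 1)^(1/14)


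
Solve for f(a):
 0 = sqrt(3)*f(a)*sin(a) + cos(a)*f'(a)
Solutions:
 f(a) = C1*cos(a)^(sqrt(3))


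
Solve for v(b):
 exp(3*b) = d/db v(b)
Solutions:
 v(b) = C1 + exp(3*b)/3


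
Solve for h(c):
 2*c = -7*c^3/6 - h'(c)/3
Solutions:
 h(c) = C1 - 7*c^4/8 - 3*c^2


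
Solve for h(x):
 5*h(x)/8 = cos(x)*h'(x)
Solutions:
 h(x) = C1*(sin(x) + 1)^(5/16)/(sin(x) - 1)^(5/16)


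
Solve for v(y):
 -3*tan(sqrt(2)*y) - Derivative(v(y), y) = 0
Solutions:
 v(y) = C1 + 3*sqrt(2)*log(cos(sqrt(2)*y))/2


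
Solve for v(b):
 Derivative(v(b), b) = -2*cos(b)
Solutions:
 v(b) = C1 - 2*sin(b)


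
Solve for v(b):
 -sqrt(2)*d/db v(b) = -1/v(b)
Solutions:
 v(b) = -sqrt(C1 + sqrt(2)*b)
 v(b) = sqrt(C1 + sqrt(2)*b)


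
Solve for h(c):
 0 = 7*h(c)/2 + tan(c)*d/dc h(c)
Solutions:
 h(c) = C1/sin(c)^(7/2)


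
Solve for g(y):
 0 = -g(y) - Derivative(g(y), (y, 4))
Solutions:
 g(y) = (C1*sin(sqrt(2)*y/2) + C2*cos(sqrt(2)*y/2))*exp(-sqrt(2)*y/2) + (C3*sin(sqrt(2)*y/2) + C4*cos(sqrt(2)*y/2))*exp(sqrt(2)*y/2)


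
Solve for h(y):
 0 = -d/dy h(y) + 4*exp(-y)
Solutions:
 h(y) = C1 - 4*exp(-y)


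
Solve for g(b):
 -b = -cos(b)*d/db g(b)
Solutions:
 g(b) = C1 + Integral(b/cos(b), b)


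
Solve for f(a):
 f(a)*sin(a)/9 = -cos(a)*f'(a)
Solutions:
 f(a) = C1*cos(a)^(1/9)


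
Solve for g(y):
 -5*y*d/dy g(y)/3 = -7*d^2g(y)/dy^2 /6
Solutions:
 g(y) = C1 + C2*erfi(sqrt(35)*y/7)


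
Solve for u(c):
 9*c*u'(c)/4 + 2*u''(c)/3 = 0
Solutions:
 u(c) = C1 + C2*erf(3*sqrt(3)*c/4)


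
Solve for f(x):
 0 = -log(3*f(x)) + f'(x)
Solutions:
 -Integral(1/(log(_y) + log(3)), (_y, f(x))) = C1 - x


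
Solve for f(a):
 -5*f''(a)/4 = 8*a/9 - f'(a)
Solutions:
 f(a) = C1 + C2*exp(4*a/5) + 4*a^2/9 + 10*a/9


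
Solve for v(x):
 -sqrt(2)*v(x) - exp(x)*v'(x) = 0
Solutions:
 v(x) = C1*exp(sqrt(2)*exp(-x))


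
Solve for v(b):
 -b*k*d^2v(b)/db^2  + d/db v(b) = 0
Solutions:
 v(b) = C1 + b^(((re(k) + 1)*re(k) + im(k)^2)/(re(k)^2 + im(k)^2))*(C2*sin(log(b)*Abs(im(k))/(re(k)^2 + im(k)^2)) + C3*cos(log(b)*im(k)/(re(k)^2 + im(k)^2)))


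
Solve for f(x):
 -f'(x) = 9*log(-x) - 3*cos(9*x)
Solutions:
 f(x) = C1 - 9*x*log(-x) + 9*x + sin(9*x)/3


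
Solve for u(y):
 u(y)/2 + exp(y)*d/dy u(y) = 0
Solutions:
 u(y) = C1*exp(exp(-y)/2)


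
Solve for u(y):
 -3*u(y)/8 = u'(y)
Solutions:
 u(y) = C1*exp(-3*y/8)


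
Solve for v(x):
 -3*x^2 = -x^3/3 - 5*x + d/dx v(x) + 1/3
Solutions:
 v(x) = C1 + x^4/12 - x^3 + 5*x^2/2 - x/3


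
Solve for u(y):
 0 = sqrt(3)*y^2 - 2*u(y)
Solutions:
 u(y) = sqrt(3)*y^2/2


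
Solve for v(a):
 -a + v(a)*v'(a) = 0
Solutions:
 v(a) = -sqrt(C1 + a^2)
 v(a) = sqrt(C1 + a^2)


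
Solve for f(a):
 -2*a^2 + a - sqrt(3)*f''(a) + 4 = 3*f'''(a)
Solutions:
 f(a) = C1 + C2*a + C3*exp(-sqrt(3)*a/3) - sqrt(3)*a^4/18 + a^3*(sqrt(3) + 12)/18 + a^2*(-8*sqrt(3) - 3)/6


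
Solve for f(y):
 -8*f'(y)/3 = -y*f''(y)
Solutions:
 f(y) = C1 + C2*y^(11/3)


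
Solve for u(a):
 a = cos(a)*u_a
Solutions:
 u(a) = C1 + Integral(a/cos(a), a)


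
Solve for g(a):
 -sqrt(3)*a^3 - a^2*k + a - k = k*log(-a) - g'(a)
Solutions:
 g(a) = C1 + sqrt(3)*a^4/4 + a^3*k/3 - a^2/2 + a*k*log(-a)


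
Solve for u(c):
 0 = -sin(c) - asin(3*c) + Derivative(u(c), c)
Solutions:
 u(c) = C1 + c*asin(3*c) + sqrt(1 - 9*c^2)/3 - cos(c)


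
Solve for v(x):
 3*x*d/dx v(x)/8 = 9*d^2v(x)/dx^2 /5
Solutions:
 v(x) = C1 + C2*erfi(sqrt(15)*x/12)


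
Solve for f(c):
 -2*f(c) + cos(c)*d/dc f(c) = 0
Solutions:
 f(c) = C1*(sin(c) + 1)/(sin(c) - 1)


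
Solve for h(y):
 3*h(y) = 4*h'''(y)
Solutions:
 h(y) = C3*exp(6^(1/3)*y/2) + (C1*sin(2^(1/3)*3^(5/6)*y/4) + C2*cos(2^(1/3)*3^(5/6)*y/4))*exp(-6^(1/3)*y/4)


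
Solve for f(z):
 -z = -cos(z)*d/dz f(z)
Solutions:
 f(z) = C1 + Integral(z/cos(z), z)


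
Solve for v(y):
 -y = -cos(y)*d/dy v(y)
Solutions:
 v(y) = C1 + Integral(y/cos(y), y)


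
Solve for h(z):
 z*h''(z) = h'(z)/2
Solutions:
 h(z) = C1 + C2*z^(3/2)


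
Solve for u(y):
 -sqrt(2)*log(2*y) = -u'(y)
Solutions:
 u(y) = C1 + sqrt(2)*y*log(y) - sqrt(2)*y + sqrt(2)*y*log(2)


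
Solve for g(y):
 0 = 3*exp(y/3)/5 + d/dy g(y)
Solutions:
 g(y) = C1 - 9*exp(y/3)/5


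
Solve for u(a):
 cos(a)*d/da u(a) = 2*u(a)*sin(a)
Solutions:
 u(a) = C1/cos(a)^2


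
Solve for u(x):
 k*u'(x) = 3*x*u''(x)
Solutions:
 u(x) = C1 + x^(re(k)/3 + 1)*(C2*sin(log(x)*Abs(im(k))/3) + C3*cos(log(x)*im(k)/3))


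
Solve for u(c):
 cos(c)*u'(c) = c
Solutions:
 u(c) = C1 + Integral(c/cos(c), c)


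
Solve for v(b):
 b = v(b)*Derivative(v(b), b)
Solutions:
 v(b) = -sqrt(C1 + b^2)
 v(b) = sqrt(C1 + b^2)


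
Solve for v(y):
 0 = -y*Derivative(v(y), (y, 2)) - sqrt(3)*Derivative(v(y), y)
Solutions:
 v(y) = C1 + C2*y^(1 - sqrt(3))


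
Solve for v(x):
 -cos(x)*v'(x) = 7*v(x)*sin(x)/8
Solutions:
 v(x) = C1*cos(x)^(7/8)


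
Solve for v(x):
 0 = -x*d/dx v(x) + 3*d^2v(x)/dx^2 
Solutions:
 v(x) = C1 + C2*erfi(sqrt(6)*x/6)


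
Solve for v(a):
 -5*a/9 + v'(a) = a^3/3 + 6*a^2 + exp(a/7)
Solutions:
 v(a) = C1 + a^4/12 + 2*a^3 + 5*a^2/18 + 7*exp(a/7)


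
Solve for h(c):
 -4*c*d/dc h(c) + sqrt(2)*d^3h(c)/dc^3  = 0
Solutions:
 h(c) = C1 + Integral(C2*airyai(sqrt(2)*c) + C3*airybi(sqrt(2)*c), c)


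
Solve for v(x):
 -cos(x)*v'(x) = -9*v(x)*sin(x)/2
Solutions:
 v(x) = C1/cos(x)^(9/2)


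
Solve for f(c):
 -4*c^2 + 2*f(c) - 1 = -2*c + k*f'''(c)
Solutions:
 f(c) = C1*exp(2^(1/3)*c*(1/k)^(1/3)) + C2*exp(2^(1/3)*c*(-1 + sqrt(3)*I)*(1/k)^(1/3)/2) + C3*exp(-2^(1/3)*c*(1 + sqrt(3)*I)*(1/k)^(1/3)/2) + 2*c^2 - c + 1/2


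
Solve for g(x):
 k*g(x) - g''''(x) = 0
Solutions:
 g(x) = C1*exp(-k^(1/4)*x) + C2*exp(k^(1/4)*x) + C3*exp(-I*k^(1/4)*x) + C4*exp(I*k^(1/4)*x)


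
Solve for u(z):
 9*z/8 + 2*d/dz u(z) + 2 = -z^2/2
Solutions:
 u(z) = C1 - z^3/12 - 9*z^2/32 - z


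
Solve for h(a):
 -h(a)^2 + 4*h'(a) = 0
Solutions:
 h(a) = -4/(C1 + a)


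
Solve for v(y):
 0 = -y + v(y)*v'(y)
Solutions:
 v(y) = -sqrt(C1 + y^2)
 v(y) = sqrt(C1 + y^2)


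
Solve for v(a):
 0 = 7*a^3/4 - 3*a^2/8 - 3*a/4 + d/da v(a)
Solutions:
 v(a) = C1 - 7*a^4/16 + a^3/8 + 3*a^2/8


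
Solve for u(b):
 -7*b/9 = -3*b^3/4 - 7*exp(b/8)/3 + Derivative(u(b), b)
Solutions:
 u(b) = C1 + 3*b^4/16 - 7*b^2/18 + 56*exp(b/8)/3


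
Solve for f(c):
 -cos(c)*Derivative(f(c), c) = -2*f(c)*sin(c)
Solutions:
 f(c) = C1/cos(c)^2


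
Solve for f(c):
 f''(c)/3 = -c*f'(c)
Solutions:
 f(c) = C1 + C2*erf(sqrt(6)*c/2)


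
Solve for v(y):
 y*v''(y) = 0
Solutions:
 v(y) = C1 + C2*y


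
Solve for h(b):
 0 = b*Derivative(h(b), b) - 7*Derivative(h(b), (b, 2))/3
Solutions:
 h(b) = C1 + C2*erfi(sqrt(42)*b/14)


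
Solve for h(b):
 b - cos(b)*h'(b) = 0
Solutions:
 h(b) = C1 + Integral(b/cos(b), b)


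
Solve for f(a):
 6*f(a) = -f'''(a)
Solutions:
 f(a) = C3*exp(-6^(1/3)*a) + (C1*sin(2^(1/3)*3^(5/6)*a/2) + C2*cos(2^(1/3)*3^(5/6)*a/2))*exp(6^(1/3)*a/2)


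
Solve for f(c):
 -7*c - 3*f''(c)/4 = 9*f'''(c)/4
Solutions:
 f(c) = C1 + C2*c + C3*exp(-c/3) - 14*c^3/9 + 14*c^2


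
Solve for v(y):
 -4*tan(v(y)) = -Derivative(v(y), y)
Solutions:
 v(y) = pi - asin(C1*exp(4*y))
 v(y) = asin(C1*exp(4*y))


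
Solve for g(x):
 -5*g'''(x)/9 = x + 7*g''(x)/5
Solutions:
 g(x) = C1 + C2*x + C3*exp(-63*x/25) - 5*x^3/42 + 125*x^2/882


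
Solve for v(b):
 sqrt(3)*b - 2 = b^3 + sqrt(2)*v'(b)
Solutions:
 v(b) = C1 - sqrt(2)*b^4/8 + sqrt(6)*b^2/4 - sqrt(2)*b


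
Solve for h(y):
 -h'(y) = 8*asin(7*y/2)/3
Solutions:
 h(y) = C1 - 8*y*asin(7*y/2)/3 - 8*sqrt(4 - 49*y^2)/21


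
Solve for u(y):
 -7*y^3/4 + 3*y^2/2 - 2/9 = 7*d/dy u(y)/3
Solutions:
 u(y) = C1 - 3*y^4/16 + 3*y^3/14 - 2*y/21


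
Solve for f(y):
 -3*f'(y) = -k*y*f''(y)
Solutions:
 f(y) = C1 + y^(((re(k) + 3)*re(k) + im(k)^2)/(re(k)^2 + im(k)^2))*(C2*sin(3*log(y)*Abs(im(k))/(re(k)^2 + im(k)^2)) + C3*cos(3*log(y)*im(k)/(re(k)^2 + im(k)^2)))


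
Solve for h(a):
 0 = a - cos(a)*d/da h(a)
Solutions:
 h(a) = C1 + Integral(a/cos(a), a)


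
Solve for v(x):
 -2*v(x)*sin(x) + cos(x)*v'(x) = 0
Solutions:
 v(x) = C1/cos(x)^2


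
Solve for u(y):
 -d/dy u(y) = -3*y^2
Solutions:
 u(y) = C1 + y^3


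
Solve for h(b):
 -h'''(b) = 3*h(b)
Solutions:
 h(b) = C3*exp(-3^(1/3)*b) + (C1*sin(3^(5/6)*b/2) + C2*cos(3^(5/6)*b/2))*exp(3^(1/3)*b/2)


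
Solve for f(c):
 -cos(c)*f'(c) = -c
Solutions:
 f(c) = C1 + Integral(c/cos(c), c)


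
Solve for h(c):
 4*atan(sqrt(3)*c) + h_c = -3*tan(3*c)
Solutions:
 h(c) = C1 - 4*c*atan(sqrt(3)*c) + 2*sqrt(3)*log(3*c^2 + 1)/3 + log(cos(3*c))


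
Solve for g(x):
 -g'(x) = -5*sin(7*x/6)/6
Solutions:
 g(x) = C1 - 5*cos(7*x/6)/7


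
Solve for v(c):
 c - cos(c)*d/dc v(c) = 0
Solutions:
 v(c) = C1 + Integral(c/cos(c), c)


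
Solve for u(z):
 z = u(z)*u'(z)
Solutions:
 u(z) = -sqrt(C1 + z^2)
 u(z) = sqrt(C1 + z^2)


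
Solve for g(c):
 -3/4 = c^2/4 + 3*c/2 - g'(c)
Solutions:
 g(c) = C1 + c^3/12 + 3*c^2/4 + 3*c/4


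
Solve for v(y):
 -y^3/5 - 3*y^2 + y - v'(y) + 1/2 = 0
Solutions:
 v(y) = C1 - y^4/20 - y^3 + y^2/2 + y/2


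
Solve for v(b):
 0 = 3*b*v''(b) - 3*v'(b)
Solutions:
 v(b) = C1 + C2*b^2


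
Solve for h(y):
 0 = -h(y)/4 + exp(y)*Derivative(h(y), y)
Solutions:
 h(y) = C1*exp(-exp(-y)/4)


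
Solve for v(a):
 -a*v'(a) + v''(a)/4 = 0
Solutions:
 v(a) = C1 + C2*erfi(sqrt(2)*a)


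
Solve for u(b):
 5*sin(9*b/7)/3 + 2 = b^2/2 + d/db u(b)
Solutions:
 u(b) = C1 - b^3/6 + 2*b - 35*cos(9*b/7)/27


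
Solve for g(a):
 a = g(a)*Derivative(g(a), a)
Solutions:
 g(a) = -sqrt(C1 + a^2)
 g(a) = sqrt(C1 + a^2)


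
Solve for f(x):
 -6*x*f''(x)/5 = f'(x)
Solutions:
 f(x) = C1 + C2*x^(1/6)


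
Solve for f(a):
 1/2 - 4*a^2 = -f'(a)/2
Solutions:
 f(a) = C1 + 8*a^3/3 - a


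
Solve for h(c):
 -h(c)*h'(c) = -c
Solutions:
 h(c) = -sqrt(C1 + c^2)
 h(c) = sqrt(C1 + c^2)


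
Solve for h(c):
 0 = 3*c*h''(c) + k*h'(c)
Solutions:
 h(c) = C1 + c^(1 - re(k)/3)*(C2*sin(log(c)*Abs(im(k))/3) + C3*cos(log(c)*im(k)/3))


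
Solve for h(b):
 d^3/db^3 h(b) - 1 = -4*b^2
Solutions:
 h(b) = C1 + C2*b + C3*b^2 - b^5/15 + b^3/6


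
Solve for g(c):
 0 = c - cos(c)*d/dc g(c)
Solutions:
 g(c) = C1 + Integral(c/cos(c), c)


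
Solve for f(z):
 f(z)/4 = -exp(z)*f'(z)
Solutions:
 f(z) = C1*exp(exp(-z)/4)


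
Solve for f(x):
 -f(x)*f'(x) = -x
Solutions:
 f(x) = -sqrt(C1 + x^2)
 f(x) = sqrt(C1 + x^2)


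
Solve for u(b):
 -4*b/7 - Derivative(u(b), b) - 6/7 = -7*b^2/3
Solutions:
 u(b) = C1 + 7*b^3/9 - 2*b^2/7 - 6*b/7


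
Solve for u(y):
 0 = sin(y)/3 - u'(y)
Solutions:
 u(y) = C1 - cos(y)/3


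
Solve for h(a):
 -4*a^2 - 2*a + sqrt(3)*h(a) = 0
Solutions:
 h(a) = 2*sqrt(3)*a*(2*a + 1)/3


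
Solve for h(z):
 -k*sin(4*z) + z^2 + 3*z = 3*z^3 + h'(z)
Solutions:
 h(z) = C1 + k*cos(4*z)/4 - 3*z^4/4 + z^3/3 + 3*z^2/2


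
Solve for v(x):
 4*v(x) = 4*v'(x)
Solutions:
 v(x) = C1*exp(x)


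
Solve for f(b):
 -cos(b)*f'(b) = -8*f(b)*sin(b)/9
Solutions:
 f(b) = C1/cos(b)^(8/9)


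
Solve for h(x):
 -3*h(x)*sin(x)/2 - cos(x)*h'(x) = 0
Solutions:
 h(x) = C1*cos(x)^(3/2)


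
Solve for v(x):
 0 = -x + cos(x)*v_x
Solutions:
 v(x) = C1 + Integral(x/cos(x), x)


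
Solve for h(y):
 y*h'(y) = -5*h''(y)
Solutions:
 h(y) = C1 + C2*erf(sqrt(10)*y/10)


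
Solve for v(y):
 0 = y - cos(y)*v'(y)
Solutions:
 v(y) = C1 + Integral(y/cos(y), y)


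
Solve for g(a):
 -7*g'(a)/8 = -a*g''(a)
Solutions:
 g(a) = C1 + C2*a^(15/8)


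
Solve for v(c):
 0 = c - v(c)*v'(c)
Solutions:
 v(c) = -sqrt(C1 + c^2)
 v(c) = sqrt(C1 + c^2)


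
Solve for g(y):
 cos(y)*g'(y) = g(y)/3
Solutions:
 g(y) = C1*(sin(y) + 1)^(1/6)/(sin(y) - 1)^(1/6)


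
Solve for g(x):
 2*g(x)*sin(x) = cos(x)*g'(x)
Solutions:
 g(x) = C1/cos(x)^2


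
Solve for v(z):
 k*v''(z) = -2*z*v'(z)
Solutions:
 v(z) = C1 + C2*sqrt(k)*erf(z*sqrt(1/k))


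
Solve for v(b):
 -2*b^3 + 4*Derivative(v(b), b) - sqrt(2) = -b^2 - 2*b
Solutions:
 v(b) = C1 + b^4/8 - b^3/12 - b^2/4 + sqrt(2)*b/4


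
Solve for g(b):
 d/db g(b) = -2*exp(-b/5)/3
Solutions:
 g(b) = C1 + 10*exp(-b/5)/3


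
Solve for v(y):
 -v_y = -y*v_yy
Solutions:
 v(y) = C1 + C2*y^2


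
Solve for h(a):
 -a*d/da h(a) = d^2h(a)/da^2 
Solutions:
 h(a) = C1 + C2*erf(sqrt(2)*a/2)


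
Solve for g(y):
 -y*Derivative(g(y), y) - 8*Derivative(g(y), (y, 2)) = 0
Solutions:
 g(y) = C1 + C2*erf(y/4)


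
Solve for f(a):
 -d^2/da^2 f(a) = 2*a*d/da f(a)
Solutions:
 f(a) = C1 + C2*erf(a)


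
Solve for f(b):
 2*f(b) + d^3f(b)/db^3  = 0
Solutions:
 f(b) = C3*exp(-2^(1/3)*b) + (C1*sin(2^(1/3)*sqrt(3)*b/2) + C2*cos(2^(1/3)*sqrt(3)*b/2))*exp(2^(1/3)*b/2)


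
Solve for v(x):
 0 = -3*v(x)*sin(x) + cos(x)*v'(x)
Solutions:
 v(x) = C1/cos(x)^3


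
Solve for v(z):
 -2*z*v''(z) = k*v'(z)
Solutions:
 v(z) = C1 + z^(1 - re(k)/2)*(C2*sin(log(z)*Abs(im(k))/2) + C3*cos(log(z)*im(k)/2))


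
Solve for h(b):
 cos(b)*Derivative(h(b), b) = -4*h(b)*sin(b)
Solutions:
 h(b) = C1*cos(b)^4


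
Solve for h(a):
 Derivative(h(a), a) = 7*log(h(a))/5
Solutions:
 li(h(a)) = C1 + 7*a/5


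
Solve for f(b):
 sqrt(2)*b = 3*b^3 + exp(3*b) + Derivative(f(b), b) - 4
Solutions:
 f(b) = C1 - 3*b^4/4 + sqrt(2)*b^2/2 + 4*b - exp(3*b)/3


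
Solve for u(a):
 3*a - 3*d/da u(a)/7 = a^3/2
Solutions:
 u(a) = C1 - 7*a^4/24 + 7*a^2/2


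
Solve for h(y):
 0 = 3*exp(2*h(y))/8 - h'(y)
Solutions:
 h(y) = log(-1/(C1 + 3*y))/2 + log(2)
 h(y) = log(-sqrt(-1/(C1 + 3*y))) + log(2)


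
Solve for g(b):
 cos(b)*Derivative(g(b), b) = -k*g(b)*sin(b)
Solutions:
 g(b) = C1*exp(k*log(cos(b)))


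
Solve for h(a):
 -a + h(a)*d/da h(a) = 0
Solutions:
 h(a) = -sqrt(C1 + a^2)
 h(a) = sqrt(C1 + a^2)


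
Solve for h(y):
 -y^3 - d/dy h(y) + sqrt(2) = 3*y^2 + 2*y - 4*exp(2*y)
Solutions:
 h(y) = C1 - y^4/4 - y^3 - y^2 + sqrt(2)*y + 2*exp(2*y)


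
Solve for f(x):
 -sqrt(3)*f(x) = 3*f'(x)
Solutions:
 f(x) = C1*exp(-sqrt(3)*x/3)


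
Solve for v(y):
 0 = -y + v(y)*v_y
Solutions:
 v(y) = -sqrt(C1 + y^2)
 v(y) = sqrt(C1 + y^2)


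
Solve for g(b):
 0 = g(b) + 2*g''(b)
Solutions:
 g(b) = C1*sin(sqrt(2)*b/2) + C2*cos(sqrt(2)*b/2)


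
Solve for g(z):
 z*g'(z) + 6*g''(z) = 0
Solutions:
 g(z) = C1 + C2*erf(sqrt(3)*z/6)


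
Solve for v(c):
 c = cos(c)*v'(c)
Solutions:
 v(c) = C1 + Integral(c/cos(c), c)


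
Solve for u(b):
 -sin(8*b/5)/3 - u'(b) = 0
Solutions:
 u(b) = C1 + 5*cos(8*b/5)/24


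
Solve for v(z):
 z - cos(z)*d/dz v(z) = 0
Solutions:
 v(z) = C1 + Integral(z/cos(z), z)


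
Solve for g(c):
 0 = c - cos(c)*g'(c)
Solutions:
 g(c) = C1 + Integral(c/cos(c), c)


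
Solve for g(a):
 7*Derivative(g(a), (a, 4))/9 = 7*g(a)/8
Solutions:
 g(a) = C1*exp(-2^(1/4)*sqrt(3)*a/2) + C2*exp(2^(1/4)*sqrt(3)*a/2) + C3*sin(2^(1/4)*sqrt(3)*a/2) + C4*cos(2^(1/4)*sqrt(3)*a/2)


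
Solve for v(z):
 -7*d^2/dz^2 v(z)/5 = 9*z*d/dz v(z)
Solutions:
 v(z) = C1 + C2*erf(3*sqrt(70)*z/14)


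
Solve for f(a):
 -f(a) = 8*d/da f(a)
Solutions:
 f(a) = C1*exp(-a/8)


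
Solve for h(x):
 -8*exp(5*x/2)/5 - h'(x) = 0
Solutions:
 h(x) = C1 - 16*exp(5*x/2)/25


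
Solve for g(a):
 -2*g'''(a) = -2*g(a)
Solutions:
 g(a) = C3*exp(a) + (C1*sin(sqrt(3)*a/2) + C2*cos(sqrt(3)*a/2))*exp(-a/2)


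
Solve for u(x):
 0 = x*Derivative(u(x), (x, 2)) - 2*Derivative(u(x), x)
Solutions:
 u(x) = C1 + C2*x^3


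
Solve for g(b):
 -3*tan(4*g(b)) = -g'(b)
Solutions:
 g(b) = -asin(C1*exp(12*b))/4 + pi/4
 g(b) = asin(C1*exp(12*b))/4


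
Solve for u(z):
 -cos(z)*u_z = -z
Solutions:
 u(z) = C1 + Integral(z/cos(z), z)


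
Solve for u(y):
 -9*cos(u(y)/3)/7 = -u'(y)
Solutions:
 -9*y/7 - 3*log(sin(u(y)/3) - 1)/2 + 3*log(sin(u(y)/3) + 1)/2 = C1


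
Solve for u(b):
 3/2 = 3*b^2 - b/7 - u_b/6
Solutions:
 u(b) = C1 + 6*b^3 - 3*b^2/7 - 9*b


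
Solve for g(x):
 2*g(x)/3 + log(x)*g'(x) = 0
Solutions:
 g(x) = C1*exp(-2*li(x)/3)


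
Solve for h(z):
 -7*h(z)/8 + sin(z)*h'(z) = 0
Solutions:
 h(z) = C1*(cos(z) - 1)^(7/16)/(cos(z) + 1)^(7/16)


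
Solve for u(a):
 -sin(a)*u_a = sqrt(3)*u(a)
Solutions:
 u(a) = C1*(cos(a) + 1)^(sqrt(3)/2)/(cos(a) - 1)^(sqrt(3)/2)


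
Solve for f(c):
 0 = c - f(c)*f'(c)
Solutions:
 f(c) = -sqrt(C1 + c^2)
 f(c) = sqrt(C1 + c^2)


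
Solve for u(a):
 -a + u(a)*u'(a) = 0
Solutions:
 u(a) = -sqrt(C1 + a^2)
 u(a) = sqrt(C1 + a^2)


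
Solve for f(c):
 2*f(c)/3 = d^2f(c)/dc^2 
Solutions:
 f(c) = C1*exp(-sqrt(6)*c/3) + C2*exp(sqrt(6)*c/3)


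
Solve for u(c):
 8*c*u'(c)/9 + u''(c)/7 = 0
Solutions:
 u(c) = C1 + C2*erf(2*sqrt(7)*c/3)


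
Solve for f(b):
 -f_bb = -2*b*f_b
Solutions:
 f(b) = C1 + C2*erfi(b)


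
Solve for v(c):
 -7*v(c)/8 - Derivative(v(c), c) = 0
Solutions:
 v(c) = C1*exp(-7*c/8)


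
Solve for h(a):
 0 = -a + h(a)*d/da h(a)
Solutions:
 h(a) = -sqrt(C1 + a^2)
 h(a) = sqrt(C1 + a^2)


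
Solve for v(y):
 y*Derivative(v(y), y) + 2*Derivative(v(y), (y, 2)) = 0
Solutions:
 v(y) = C1 + C2*erf(y/2)


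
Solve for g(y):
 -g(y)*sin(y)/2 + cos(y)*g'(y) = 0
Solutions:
 g(y) = C1/sqrt(cos(y))


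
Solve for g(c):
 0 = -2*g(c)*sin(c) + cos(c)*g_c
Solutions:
 g(c) = C1/cos(c)^2


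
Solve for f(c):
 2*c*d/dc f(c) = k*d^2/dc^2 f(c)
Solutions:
 f(c) = C1 + C2*erf(c*sqrt(-1/k))/sqrt(-1/k)


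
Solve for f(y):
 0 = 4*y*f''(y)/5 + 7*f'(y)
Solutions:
 f(y) = C1 + C2/y^(31/4)


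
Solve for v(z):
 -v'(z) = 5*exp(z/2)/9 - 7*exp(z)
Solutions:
 v(z) = C1 - 10*exp(z/2)/9 + 7*exp(z)


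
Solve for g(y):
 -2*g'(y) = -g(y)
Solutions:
 g(y) = C1*exp(y/2)


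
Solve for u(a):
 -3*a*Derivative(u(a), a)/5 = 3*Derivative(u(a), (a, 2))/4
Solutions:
 u(a) = C1 + C2*erf(sqrt(10)*a/5)


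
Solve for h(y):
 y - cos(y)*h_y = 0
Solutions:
 h(y) = C1 + Integral(y/cos(y), y)


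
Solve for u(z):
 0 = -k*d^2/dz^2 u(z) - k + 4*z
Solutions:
 u(z) = C1 + C2*z - z^2/2 + 2*z^3/(3*k)


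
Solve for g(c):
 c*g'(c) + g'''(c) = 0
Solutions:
 g(c) = C1 + Integral(C2*airyai(-c) + C3*airybi(-c), c)


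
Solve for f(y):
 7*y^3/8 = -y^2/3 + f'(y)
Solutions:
 f(y) = C1 + 7*y^4/32 + y^3/9


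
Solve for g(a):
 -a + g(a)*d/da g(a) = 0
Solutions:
 g(a) = -sqrt(C1 + a^2)
 g(a) = sqrt(C1 + a^2)


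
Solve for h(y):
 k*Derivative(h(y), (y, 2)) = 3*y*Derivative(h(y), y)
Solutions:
 h(y) = C1 + C2*erf(sqrt(6)*y*sqrt(-1/k)/2)/sqrt(-1/k)


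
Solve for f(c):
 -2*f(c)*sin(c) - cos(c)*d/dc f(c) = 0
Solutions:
 f(c) = C1*cos(c)^2


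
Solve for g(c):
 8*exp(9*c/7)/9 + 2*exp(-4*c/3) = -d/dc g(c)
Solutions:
 g(c) = C1 - 56*exp(9*c/7)/81 + 3*exp(-4*c/3)/2


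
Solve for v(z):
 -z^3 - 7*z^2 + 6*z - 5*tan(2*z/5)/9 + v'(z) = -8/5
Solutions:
 v(z) = C1 + z^4/4 + 7*z^3/3 - 3*z^2 - 8*z/5 - 25*log(cos(2*z/5))/18


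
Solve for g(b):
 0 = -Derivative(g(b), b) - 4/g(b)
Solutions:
 g(b) = -sqrt(C1 - 8*b)
 g(b) = sqrt(C1 - 8*b)


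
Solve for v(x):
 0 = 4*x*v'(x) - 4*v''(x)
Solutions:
 v(x) = C1 + C2*erfi(sqrt(2)*x/2)


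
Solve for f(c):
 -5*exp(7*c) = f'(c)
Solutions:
 f(c) = C1 - 5*exp(7*c)/7


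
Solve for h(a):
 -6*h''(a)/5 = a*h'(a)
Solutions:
 h(a) = C1 + C2*erf(sqrt(15)*a/6)


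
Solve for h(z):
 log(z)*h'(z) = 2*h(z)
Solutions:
 h(z) = C1*exp(2*li(z))


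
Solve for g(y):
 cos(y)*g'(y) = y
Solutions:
 g(y) = C1 + Integral(y/cos(y), y)


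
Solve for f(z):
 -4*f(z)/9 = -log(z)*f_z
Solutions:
 f(z) = C1*exp(4*li(z)/9)


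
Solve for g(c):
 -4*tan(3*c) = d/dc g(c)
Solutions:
 g(c) = C1 + 4*log(cos(3*c))/3


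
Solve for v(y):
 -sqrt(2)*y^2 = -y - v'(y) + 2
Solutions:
 v(y) = C1 + sqrt(2)*y^3/3 - y^2/2 + 2*y


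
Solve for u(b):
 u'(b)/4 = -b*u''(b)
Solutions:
 u(b) = C1 + C2*b^(3/4)


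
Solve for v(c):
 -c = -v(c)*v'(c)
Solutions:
 v(c) = -sqrt(C1 + c^2)
 v(c) = sqrt(C1 + c^2)


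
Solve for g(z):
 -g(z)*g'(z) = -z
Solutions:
 g(z) = -sqrt(C1 + z^2)
 g(z) = sqrt(C1 + z^2)


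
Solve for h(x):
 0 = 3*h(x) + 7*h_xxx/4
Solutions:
 h(x) = C3*exp(x*(-12^(1/3)*7^(2/3) + 3*14^(2/3)*3^(1/3))/28)*sin(14^(2/3)*3^(5/6)*x/14) + C4*exp(x*(-12^(1/3)*7^(2/3) + 3*14^(2/3)*3^(1/3))/28)*cos(14^(2/3)*3^(5/6)*x/14) + C5*exp(-x*(12^(1/3)*7^(2/3) + 3*14^(2/3)*3^(1/3))/28) + (C1*sin(14^(2/3)*3^(5/6)*x/14) + C2*cos(14^(2/3)*3^(5/6)*x/14))*exp(12^(1/3)*7^(2/3)*x/14)


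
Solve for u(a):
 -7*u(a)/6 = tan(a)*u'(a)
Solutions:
 u(a) = C1/sin(a)^(7/6)


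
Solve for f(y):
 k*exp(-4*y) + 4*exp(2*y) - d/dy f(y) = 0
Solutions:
 f(y) = C1 - k*exp(-4*y)/4 + 2*exp(2*y)


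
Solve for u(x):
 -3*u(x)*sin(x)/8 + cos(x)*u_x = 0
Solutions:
 u(x) = C1/cos(x)^(3/8)


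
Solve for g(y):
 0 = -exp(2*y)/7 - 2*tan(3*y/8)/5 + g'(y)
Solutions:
 g(y) = C1 + exp(2*y)/14 - 16*log(cos(3*y/8))/15


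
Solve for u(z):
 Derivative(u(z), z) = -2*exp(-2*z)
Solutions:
 u(z) = C1 + exp(-2*z)


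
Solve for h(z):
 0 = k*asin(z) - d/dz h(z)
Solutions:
 h(z) = C1 + k*(z*asin(z) + sqrt(1 - z^2))


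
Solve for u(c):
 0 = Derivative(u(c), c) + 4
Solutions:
 u(c) = C1 - 4*c


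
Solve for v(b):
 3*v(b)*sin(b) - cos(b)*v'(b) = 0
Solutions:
 v(b) = C1/cos(b)^3


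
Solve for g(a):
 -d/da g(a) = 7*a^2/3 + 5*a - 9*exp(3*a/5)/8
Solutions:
 g(a) = C1 - 7*a^3/9 - 5*a^2/2 + 15*exp(3*a/5)/8


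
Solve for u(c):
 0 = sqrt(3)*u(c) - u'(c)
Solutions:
 u(c) = C1*exp(sqrt(3)*c)


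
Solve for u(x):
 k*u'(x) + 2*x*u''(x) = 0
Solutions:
 u(x) = C1 + x^(1 - re(k)/2)*(C2*sin(log(x)*Abs(im(k))/2) + C3*cos(log(x)*im(k)/2))


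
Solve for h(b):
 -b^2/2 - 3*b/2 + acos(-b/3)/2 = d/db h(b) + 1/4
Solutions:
 h(b) = C1 - b^3/6 - 3*b^2/4 + b*acos(-b/3)/2 - b/4 + sqrt(9 - b^2)/2


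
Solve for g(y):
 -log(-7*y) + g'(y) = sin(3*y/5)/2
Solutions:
 g(y) = C1 + y*log(-y) - y + y*log(7) - 5*cos(3*y/5)/6


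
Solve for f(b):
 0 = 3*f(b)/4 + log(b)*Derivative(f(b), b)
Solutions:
 f(b) = C1*exp(-3*li(b)/4)


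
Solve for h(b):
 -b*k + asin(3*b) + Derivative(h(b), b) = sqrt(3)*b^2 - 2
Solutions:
 h(b) = C1 + sqrt(3)*b^3/3 + b^2*k/2 - b*asin(3*b) - 2*b - sqrt(1 - 9*b^2)/3


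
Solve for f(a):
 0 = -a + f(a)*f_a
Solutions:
 f(a) = -sqrt(C1 + a^2)
 f(a) = sqrt(C1 + a^2)


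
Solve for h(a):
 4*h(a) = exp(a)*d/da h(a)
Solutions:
 h(a) = C1*exp(-4*exp(-a))


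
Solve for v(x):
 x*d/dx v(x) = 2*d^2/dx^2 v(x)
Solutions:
 v(x) = C1 + C2*erfi(x/2)


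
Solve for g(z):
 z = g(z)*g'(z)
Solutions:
 g(z) = -sqrt(C1 + z^2)
 g(z) = sqrt(C1 + z^2)


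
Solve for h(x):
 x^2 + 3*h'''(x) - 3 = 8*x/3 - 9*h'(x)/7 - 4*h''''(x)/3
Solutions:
 h(x) = C1 + C2*exp(3*x*(-14 + 7*7^(1/3)/(4*sqrt(11) + 15)^(1/3) + 7^(2/3)*(4*sqrt(11) + 15)^(1/3))/56)*sin(3*sqrt(3)*7^(1/3)*x*(-7^(1/3)*(4*sqrt(11) + 15)^(1/3) + 7/(4*sqrt(11) + 15)^(1/3))/56) + C3*exp(3*x*(-14 + 7*7^(1/3)/(4*sqrt(11) + 15)^(1/3) + 7^(2/3)*(4*sqrt(11) + 15)^(1/3))/56)*cos(3*sqrt(3)*7^(1/3)*x*(-7^(1/3)*(4*sqrt(11) + 15)^(1/3) + 7/(4*sqrt(11) + 15)^(1/3))/56) + C4*exp(-3*x*(7*7^(1/3)/(4*sqrt(11) + 15)^(1/3) + 7 + 7^(2/3)*(4*sqrt(11) + 15)^(1/3))/28) - 7*x^3/27 + 28*x^2/27 + 161*x/27


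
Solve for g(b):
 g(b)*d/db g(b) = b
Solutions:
 g(b) = -sqrt(C1 + b^2)
 g(b) = sqrt(C1 + b^2)


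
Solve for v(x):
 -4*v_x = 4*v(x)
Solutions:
 v(x) = C1*exp(-x)


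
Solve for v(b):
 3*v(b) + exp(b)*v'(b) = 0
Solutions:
 v(b) = C1*exp(3*exp(-b))


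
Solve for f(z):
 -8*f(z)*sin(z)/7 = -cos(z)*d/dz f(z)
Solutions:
 f(z) = C1/cos(z)^(8/7)


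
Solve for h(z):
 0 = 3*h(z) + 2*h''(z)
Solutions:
 h(z) = C1*sin(sqrt(6)*z/2) + C2*cos(sqrt(6)*z/2)


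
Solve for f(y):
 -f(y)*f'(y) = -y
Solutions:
 f(y) = -sqrt(C1 + y^2)
 f(y) = sqrt(C1 + y^2)


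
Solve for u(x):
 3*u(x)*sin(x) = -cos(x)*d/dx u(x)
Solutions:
 u(x) = C1*cos(x)^3


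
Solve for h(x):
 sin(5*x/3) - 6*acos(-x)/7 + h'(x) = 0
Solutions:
 h(x) = C1 + 6*x*acos(-x)/7 + 6*sqrt(1 - x^2)/7 + 3*cos(5*x/3)/5


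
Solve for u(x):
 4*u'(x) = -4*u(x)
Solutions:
 u(x) = C1*exp(-x)


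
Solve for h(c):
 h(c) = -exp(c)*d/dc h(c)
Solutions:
 h(c) = C1*exp(exp(-c))


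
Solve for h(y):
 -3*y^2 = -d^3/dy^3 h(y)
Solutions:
 h(y) = C1 + C2*y + C3*y^2 + y^5/20


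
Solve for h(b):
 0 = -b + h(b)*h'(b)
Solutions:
 h(b) = -sqrt(C1 + b^2)
 h(b) = sqrt(C1 + b^2)


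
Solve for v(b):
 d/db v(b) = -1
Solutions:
 v(b) = C1 - b


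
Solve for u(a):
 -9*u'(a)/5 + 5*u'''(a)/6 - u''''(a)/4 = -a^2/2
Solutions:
 u(a) = C1 + C2*exp(a*(250*2^(2/3)*5^(1/3)/(81*sqrt(1561) + 4061)^(1/3) + 2^(1/3)*5^(2/3)*(81*sqrt(1561) + 4061)^(1/3) + 100)/90)*sin(10^(1/3)*sqrt(3)*a*(-5^(1/3)*(81*sqrt(1561) + 4061)^(1/3) + 250*2^(1/3)/(81*sqrt(1561) + 4061)^(1/3))/90) + C3*exp(a*(250*2^(2/3)*5^(1/3)/(81*sqrt(1561) + 4061)^(1/3) + 2^(1/3)*5^(2/3)*(81*sqrt(1561) + 4061)^(1/3) + 100)/90)*cos(10^(1/3)*sqrt(3)*a*(-5^(1/3)*(81*sqrt(1561) + 4061)^(1/3) + 250*2^(1/3)/(81*sqrt(1561) + 4061)^(1/3))/90) + C4*exp(a*(-2^(1/3)*5^(2/3)*(81*sqrt(1561) + 4061)^(1/3) - 250*2^(2/3)*5^(1/3)/(81*sqrt(1561) + 4061)^(1/3) + 50)/45) + 5*a^3/54 + 125*a/486


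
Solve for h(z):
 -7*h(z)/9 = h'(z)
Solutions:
 h(z) = C1*exp(-7*z/9)


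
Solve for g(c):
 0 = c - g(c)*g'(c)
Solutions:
 g(c) = -sqrt(C1 + c^2)
 g(c) = sqrt(C1 + c^2)


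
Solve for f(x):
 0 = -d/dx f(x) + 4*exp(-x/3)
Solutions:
 f(x) = C1 - 12*exp(-x/3)


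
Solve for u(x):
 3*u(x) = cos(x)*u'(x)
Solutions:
 u(x) = C1*(sin(x) + 1)^(3/2)/(sin(x) - 1)^(3/2)


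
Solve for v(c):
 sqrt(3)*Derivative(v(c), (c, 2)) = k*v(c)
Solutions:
 v(c) = C1*exp(-3^(3/4)*c*sqrt(k)/3) + C2*exp(3^(3/4)*c*sqrt(k)/3)


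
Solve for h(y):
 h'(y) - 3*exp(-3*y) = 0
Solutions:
 h(y) = C1 - exp(-3*y)


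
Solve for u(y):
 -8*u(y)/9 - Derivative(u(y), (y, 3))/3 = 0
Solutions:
 u(y) = C3*exp(-2*3^(2/3)*y/3) + (C1*sin(3^(1/6)*y) + C2*cos(3^(1/6)*y))*exp(3^(2/3)*y/3)


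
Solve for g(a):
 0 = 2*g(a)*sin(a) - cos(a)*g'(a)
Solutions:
 g(a) = C1/cos(a)^2


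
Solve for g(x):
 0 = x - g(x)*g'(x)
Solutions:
 g(x) = -sqrt(C1 + x^2)
 g(x) = sqrt(C1 + x^2)


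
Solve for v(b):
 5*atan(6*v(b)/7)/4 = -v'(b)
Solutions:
 Integral(1/atan(6*_y/7), (_y, v(b))) = C1 - 5*b/4


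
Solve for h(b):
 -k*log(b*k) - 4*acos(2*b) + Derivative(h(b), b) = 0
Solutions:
 h(b) = C1 + b*k*(log(b*k) - 1) + 4*b*acos(2*b) - 2*sqrt(1 - 4*b^2)


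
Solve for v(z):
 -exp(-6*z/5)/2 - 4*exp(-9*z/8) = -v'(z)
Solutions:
 v(z) = C1 - 5*exp(-6*z/5)/12 - 32*exp(-9*z/8)/9


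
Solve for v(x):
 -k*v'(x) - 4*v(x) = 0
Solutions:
 v(x) = C1*exp(-4*x/k)


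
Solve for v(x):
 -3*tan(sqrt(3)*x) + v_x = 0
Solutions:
 v(x) = C1 - sqrt(3)*log(cos(sqrt(3)*x))


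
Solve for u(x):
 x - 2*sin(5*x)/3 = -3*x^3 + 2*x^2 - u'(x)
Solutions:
 u(x) = C1 - 3*x^4/4 + 2*x^3/3 - x^2/2 - 2*cos(5*x)/15


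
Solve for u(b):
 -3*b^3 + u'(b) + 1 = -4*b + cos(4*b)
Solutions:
 u(b) = C1 + 3*b^4/4 - 2*b^2 - b + sin(4*b)/4


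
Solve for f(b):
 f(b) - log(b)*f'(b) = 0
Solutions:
 f(b) = C1*exp(li(b))


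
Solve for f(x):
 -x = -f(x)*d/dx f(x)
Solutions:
 f(x) = -sqrt(C1 + x^2)
 f(x) = sqrt(C1 + x^2)


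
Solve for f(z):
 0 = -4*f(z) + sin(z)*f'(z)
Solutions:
 f(z) = C1*(cos(z)^2 - 2*cos(z) + 1)/(cos(z)^2 + 2*cos(z) + 1)


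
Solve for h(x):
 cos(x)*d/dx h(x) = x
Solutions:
 h(x) = C1 + Integral(x/cos(x), x)


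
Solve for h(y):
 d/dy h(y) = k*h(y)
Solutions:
 h(y) = C1*exp(k*y)


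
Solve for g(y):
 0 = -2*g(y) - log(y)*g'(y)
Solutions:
 g(y) = C1*exp(-2*li(y))


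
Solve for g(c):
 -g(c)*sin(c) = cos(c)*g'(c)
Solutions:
 g(c) = C1*cos(c)


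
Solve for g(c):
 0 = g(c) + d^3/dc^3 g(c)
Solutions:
 g(c) = C3*exp(-c) + (C1*sin(sqrt(3)*c/2) + C2*cos(sqrt(3)*c/2))*exp(c/2)


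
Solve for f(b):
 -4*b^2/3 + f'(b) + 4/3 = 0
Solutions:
 f(b) = C1 + 4*b^3/9 - 4*b/3


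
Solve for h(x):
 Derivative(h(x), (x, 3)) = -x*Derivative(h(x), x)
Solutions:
 h(x) = C1 + Integral(C2*airyai(-x) + C3*airybi(-x), x)


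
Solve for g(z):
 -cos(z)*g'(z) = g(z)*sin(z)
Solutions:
 g(z) = C1*cos(z)


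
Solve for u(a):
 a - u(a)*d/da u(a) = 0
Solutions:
 u(a) = -sqrt(C1 + a^2)
 u(a) = sqrt(C1 + a^2)


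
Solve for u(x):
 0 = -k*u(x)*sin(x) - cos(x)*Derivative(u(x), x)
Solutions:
 u(x) = C1*exp(k*log(cos(x)))


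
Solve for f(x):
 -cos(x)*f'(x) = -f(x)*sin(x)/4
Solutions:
 f(x) = C1/cos(x)^(1/4)


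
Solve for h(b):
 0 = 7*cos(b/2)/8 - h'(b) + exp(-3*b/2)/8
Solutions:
 h(b) = C1 + 7*sin(b/2)/4 - exp(-3*b/2)/12


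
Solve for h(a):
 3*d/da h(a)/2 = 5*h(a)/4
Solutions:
 h(a) = C1*exp(5*a/6)


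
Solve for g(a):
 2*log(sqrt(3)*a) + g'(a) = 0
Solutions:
 g(a) = C1 - 2*a*log(a) - a*log(3) + 2*a


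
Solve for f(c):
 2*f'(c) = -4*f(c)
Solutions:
 f(c) = C1*exp(-2*c)


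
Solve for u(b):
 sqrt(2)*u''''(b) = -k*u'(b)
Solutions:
 u(b) = C1 + C2*exp(2^(5/6)*b*(-k)^(1/3)/2) + C3*exp(2^(5/6)*b*(-k)^(1/3)*(-1 + sqrt(3)*I)/4) + C4*exp(-2^(5/6)*b*(-k)^(1/3)*(1 + sqrt(3)*I)/4)


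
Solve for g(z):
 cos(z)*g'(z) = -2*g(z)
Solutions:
 g(z) = C1*(sin(z) - 1)/(sin(z) + 1)


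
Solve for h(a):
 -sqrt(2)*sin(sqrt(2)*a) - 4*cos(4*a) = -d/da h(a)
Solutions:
 h(a) = C1 + sin(4*a) - cos(sqrt(2)*a)


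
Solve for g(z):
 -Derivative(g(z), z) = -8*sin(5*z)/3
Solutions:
 g(z) = C1 - 8*cos(5*z)/15


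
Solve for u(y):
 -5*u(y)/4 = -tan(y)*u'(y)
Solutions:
 u(y) = C1*sin(y)^(5/4)


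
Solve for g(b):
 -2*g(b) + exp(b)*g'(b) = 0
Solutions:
 g(b) = C1*exp(-2*exp(-b))


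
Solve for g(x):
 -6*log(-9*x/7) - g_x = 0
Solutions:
 g(x) = C1 - 6*x*log(-x) + 6*x*(-2*log(3) + 1 + log(7))


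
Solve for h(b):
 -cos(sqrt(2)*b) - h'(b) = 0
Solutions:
 h(b) = C1 - sqrt(2)*sin(sqrt(2)*b)/2


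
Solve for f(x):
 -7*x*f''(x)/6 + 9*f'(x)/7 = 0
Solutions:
 f(x) = C1 + C2*x^(103/49)


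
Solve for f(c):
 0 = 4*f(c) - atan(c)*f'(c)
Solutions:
 f(c) = C1*exp(4*Integral(1/atan(c), c))


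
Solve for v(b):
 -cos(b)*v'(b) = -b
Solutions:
 v(b) = C1 + Integral(b/cos(b), b)


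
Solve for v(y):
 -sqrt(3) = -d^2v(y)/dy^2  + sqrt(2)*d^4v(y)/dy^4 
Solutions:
 v(y) = C1 + C2*y + C3*exp(-2^(3/4)*y/2) + C4*exp(2^(3/4)*y/2) + sqrt(3)*y^2/2


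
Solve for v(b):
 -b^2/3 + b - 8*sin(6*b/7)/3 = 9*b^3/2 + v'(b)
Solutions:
 v(b) = C1 - 9*b^4/8 - b^3/9 + b^2/2 + 28*cos(6*b/7)/9


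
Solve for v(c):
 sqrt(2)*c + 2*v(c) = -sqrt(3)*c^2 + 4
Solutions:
 v(c) = -sqrt(3)*c^2/2 - sqrt(2)*c/2 + 2


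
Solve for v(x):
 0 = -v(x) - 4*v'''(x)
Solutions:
 v(x) = C3*exp(-2^(1/3)*x/2) + (C1*sin(2^(1/3)*sqrt(3)*x/4) + C2*cos(2^(1/3)*sqrt(3)*x/4))*exp(2^(1/3)*x/4)


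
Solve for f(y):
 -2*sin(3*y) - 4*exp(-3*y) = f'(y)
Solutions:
 f(y) = C1 + 2*cos(3*y)/3 + 4*exp(-3*y)/3


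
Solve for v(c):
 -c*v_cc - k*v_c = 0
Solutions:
 v(c) = C1 + c^(1 - re(k))*(C2*sin(log(c)*Abs(im(k))) + C3*cos(log(c)*im(k)))


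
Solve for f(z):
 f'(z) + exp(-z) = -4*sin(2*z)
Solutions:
 f(z) = C1 + 2*cos(2*z) + exp(-z)


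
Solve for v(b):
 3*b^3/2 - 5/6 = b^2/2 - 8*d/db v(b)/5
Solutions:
 v(b) = C1 - 15*b^4/64 + 5*b^3/48 + 25*b/48


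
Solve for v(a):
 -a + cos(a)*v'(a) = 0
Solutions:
 v(a) = C1 + Integral(a/cos(a), a)


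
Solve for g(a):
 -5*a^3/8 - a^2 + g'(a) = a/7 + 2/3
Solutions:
 g(a) = C1 + 5*a^4/32 + a^3/3 + a^2/14 + 2*a/3


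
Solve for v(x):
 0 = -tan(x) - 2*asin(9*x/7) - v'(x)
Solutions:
 v(x) = C1 - 2*x*asin(9*x/7) - 2*sqrt(49 - 81*x^2)/9 + log(cos(x))


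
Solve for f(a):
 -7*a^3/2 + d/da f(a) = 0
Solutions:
 f(a) = C1 + 7*a^4/8


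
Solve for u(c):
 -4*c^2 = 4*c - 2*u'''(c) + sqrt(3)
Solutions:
 u(c) = C1 + C2*c + C3*c^2 + c^5/30 + c^4/12 + sqrt(3)*c^3/12


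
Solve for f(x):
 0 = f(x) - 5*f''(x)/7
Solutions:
 f(x) = C1*exp(-sqrt(35)*x/5) + C2*exp(sqrt(35)*x/5)


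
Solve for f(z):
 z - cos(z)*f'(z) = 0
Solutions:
 f(z) = C1 + Integral(z/cos(z), z)


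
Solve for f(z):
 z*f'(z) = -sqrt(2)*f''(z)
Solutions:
 f(z) = C1 + C2*erf(2^(1/4)*z/2)


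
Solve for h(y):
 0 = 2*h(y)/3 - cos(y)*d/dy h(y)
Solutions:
 h(y) = C1*(sin(y) + 1)^(1/3)/(sin(y) - 1)^(1/3)


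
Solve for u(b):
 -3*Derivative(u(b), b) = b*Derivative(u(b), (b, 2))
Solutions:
 u(b) = C1 + C2/b^2


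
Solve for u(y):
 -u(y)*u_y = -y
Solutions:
 u(y) = -sqrt(C1 + y^2)
 u(y) = sqrt(C1 + y^2)


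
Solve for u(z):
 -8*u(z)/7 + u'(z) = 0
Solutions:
 u(z) = C1*exp(8*z/7)


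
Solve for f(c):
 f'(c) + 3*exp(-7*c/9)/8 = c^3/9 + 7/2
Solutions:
 f(c) = C1 + c^4/36 + 7*c/2 + 27*exp(-7*c/9)/56


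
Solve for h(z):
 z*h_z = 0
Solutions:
 h(z) = C1


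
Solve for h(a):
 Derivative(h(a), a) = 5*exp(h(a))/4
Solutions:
 h(a) = log(-1/(C1 + 5*a)) + 2*log(2)


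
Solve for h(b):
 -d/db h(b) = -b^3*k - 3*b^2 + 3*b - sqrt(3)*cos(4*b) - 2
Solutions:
 h(b) = C1 + b^4*k/4 + b^3 - 3*b^2/2 + 2*b + sqrt(3)*sin(4*b)/4


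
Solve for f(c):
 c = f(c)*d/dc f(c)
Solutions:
 f(c) = -sqrt(C1 + c^2)
 f(c) = sqrt(C1 + c^2)


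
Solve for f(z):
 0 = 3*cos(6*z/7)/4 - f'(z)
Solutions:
 f(z) = C1 + 7*sin(6*z/7)/8


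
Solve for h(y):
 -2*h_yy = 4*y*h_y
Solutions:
 h(y) = C1 + C2*erf(y)


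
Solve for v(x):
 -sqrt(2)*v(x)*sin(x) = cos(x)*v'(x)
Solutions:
 v(x) = C1*cos(x)^(sqrt(2))


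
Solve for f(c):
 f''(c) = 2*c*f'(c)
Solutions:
 f(c) = C1 + C2*erfi(c)


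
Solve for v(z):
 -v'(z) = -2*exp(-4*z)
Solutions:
 v(z) = C1 - exp(-4*z)/2


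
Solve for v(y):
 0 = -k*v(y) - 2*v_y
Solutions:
 v(y) = C1*exp(-k*y/2)


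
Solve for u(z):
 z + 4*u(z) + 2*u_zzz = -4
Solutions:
 u(z) = C3*exp(-2^(1/3)*z) - z/4 + (C1*sin(2^(1/3)*sqrt(3)*z/2) + C2*cos(2^(1/3)*sqrt(3)*z/2))*exp(2^(1/3)*z/2) - 1


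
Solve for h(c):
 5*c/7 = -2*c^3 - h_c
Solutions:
 h(c) = C1 - c^4/2 - 5*c^2/14


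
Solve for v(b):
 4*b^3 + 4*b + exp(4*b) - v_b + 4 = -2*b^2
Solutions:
 v(b) = C1 + b^4 + 2*b^3/3 + 2*b^2 + 4*b + exp(4*b)/4


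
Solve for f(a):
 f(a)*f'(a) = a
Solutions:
 f(a) = -sqrt(C1 + a^2)
 f(a) = sqrt(C1 + a^2)


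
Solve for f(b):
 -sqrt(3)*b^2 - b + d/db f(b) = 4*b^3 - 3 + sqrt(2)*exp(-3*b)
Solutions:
 f(b) = C1 + b^4 + sqrt(3)*b^3/3 + b^2/2 - 3*b - sqrt(2)*exp(-3*b)/3


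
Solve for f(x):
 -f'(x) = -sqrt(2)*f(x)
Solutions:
 f(x) = C1*exp(sqrt(2)*x)


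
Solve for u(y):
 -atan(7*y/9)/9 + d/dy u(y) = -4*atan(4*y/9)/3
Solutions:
 u(y) = C1 - 4*y*atan(4*y/9)/3 + y*atan(7*y/9)/9 + 3*log(16*y^2 + 81)/2 - log(49*y^2 + 81)/14


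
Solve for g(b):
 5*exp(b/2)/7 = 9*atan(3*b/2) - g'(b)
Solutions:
 g(b) = C1 + 9*b*atan(3*b/2) - 10*exp(b/2)/7 - 3*log(9*b^2 + 4)


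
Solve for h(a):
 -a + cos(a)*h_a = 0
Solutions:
 h(a) = C1 + Integral(a/cos(a), a)
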